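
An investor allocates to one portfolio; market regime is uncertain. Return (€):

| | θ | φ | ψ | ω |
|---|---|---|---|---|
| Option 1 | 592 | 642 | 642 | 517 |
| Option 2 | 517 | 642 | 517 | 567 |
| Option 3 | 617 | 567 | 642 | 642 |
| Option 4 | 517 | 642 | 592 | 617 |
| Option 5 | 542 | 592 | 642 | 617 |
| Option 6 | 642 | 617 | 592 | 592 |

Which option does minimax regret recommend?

Option 6

Column bests: θ=642, φ=642, ψ=642, ω=642.
Option 1 regrets: 50, 0, 0, 125 → max 125
Option 2 regrets: 125, 0, 125, 75 → max 125
Option 3 regrets: 25, 75, 0, 0 → max 75
Option 4 regrets: 125, 0, 50, 25 → max 125
Option 5 regrets: 100, 50, 0, 25 → max 100
Option 6 regrets: 0, 25, 50, 50 → max 50
Smallest max regret = 50 → Option 6.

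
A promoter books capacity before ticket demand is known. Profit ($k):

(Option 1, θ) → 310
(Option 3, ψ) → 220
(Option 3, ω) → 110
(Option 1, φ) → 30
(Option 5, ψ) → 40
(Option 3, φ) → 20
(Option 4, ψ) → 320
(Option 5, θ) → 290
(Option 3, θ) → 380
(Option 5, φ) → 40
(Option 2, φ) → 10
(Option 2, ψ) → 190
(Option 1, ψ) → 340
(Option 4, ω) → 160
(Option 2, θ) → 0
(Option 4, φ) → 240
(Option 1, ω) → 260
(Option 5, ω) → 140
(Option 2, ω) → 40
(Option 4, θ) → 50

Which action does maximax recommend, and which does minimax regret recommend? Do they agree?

maximax → Option 3; minimax regret → Option 1 (disagree)

Row maxima: Option 1=340, Option 2=190, Option 3=380, Option 4=320, Option 5=290
Best best-case = 380 → Option 3.
Column bests: θ=380, φ=240, ψ=340, ω=260.
Option 1 regrets: 70, 210, 0, 0 → max 210
Option 2 regrets: 380, 230, 150, 220 → max 380
Option 3 regrets: 0, 220, 120, 150 → max 220
Option 4 regrets: 330, 0, 20, 100 → max 330
Option 5 regrets: 90, 200, 300, 120 → max 300
Smallest max regret = 210 → Option 1.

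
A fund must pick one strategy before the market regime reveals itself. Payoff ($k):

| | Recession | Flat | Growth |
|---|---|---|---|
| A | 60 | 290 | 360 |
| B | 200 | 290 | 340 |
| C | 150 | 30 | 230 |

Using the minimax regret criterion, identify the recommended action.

B

Column bests: Recession=200, Flat=290, Growth=360.
A regrets: 140, 0, 0 → max 140
B regrets: 0, 0, 20 → max 20
C regrets: 50, 260, 130 → max 260
Smallest max regret = 20 → B.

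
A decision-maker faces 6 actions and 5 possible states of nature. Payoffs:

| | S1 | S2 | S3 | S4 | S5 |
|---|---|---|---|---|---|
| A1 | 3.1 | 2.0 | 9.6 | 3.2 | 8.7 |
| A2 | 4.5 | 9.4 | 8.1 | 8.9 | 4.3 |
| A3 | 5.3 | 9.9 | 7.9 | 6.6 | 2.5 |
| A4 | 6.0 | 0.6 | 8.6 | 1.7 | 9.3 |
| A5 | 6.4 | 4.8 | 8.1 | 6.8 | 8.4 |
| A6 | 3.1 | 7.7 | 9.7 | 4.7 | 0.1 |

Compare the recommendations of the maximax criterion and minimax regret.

maximax → A3; minimax regret → A2 (disagree)

Row maxima: A1=9.6, A2=9.4, A3=9.9, A4=9.3, A5=8.4, A6=9.7
Best best-case = 9.9 → A3.
Column bests: S1=6.4, S2=9.9, S3=9.7, S4=8.9, S5=9.3.
A1 regrets: 3.3, 7.9, 0.1, 5.7, 0.6 → max 7.9
A2 regrets: 1.9, 0.5, 1.6, 0.0, 5.0 → max 5.0
A3 regrets: 1.1, 0.0, 1.8, 2.3, 6.8 → max 6.8
A4 regrets: 0.4, 9.3, 1.1, 7.2, 0.0 → max 9.3
A5 regrets: 0.0, 5.1, 1.6, 2.1, 0.9 → max 5.1
A6 regrets: 3.3, 2.2, 0.0, 4.2, 9.2 → max 9.2
Smallest max regret = 5.0 → A2.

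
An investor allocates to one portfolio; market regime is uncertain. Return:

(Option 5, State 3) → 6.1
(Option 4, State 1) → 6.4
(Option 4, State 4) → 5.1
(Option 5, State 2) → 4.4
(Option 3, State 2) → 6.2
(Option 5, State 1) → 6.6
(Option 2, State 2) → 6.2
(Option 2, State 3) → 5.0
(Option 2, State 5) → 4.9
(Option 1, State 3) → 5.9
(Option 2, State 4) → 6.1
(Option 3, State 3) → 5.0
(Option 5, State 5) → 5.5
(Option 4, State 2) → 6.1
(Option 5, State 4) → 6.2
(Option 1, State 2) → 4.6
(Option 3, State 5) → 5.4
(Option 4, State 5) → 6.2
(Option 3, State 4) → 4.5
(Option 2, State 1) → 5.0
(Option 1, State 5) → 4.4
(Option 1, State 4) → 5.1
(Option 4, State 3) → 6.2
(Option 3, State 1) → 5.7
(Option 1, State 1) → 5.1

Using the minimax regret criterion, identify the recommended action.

Column bests: State 1=6.6, State 2=6.2, State 3=6.2, State 4=6.2, State 5=6.2.
Option 1 regrets: 1.5, 1.6, 0.3, 1.1, 1.8 → max 1.8
Option 2 regrets: 1.6, 0.0, 1.2, 0.1, 1.3 → max 1.6
Option 3 regrets: 0.9, 0.0, 1.2, 1.7, 0.8 → max 1.7
Option 4 regrets: 0.2, 0.1, 0.0, 1.1, 0.0 → max 1.1
Option 5 regrets: 0.0, 1.8, 0.1, 0.0, 0.7 → max 1.8
Smallest max regret = 1.1 → Option 4.

Option 4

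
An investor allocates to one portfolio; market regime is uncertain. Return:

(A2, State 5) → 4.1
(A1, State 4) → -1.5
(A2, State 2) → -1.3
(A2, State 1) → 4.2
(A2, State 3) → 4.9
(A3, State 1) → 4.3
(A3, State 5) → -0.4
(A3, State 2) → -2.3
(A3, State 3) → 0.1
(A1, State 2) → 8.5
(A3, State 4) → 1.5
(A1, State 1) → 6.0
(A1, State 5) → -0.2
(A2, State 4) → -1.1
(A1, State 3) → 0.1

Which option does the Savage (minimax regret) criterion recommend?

A1

Column bests: State 1=6.0, State 2=8.5, State 3=4.9, State 4=1.5, State 5=4.1.
A1 regrets: 0.0, 0.0, 4.8, 3.0, 4.3 → max 4.8
A2 regrets: 1.8, 9.8, 0.0, 2.6, 0.0 → max 9.8
A3 regrets: 1.7, 10.8, 4.8, 0.0, 4.5 → max 10.8
Smallest max regret = 4.8 → A1.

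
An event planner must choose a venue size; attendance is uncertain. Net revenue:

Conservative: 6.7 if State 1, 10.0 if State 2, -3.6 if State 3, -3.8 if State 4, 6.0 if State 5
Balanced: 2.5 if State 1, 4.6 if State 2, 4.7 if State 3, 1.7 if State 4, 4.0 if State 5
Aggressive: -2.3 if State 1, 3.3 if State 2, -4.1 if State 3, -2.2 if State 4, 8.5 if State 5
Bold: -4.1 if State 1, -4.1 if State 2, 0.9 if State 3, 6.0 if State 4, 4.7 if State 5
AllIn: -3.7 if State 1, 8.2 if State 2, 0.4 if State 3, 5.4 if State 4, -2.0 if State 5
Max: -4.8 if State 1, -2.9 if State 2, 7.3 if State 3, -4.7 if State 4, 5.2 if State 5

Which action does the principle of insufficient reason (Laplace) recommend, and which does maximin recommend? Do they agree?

Row averages: Conservative=3.06, Balanced=3.5, Aggressive=0.64, Bold=0.68, AllIn=1.66, Max=0.02
Highest average = 3.5 → Balanced.
Row minima: Conservative=-3.8, Balanced=1.7, Aggressive=-4.1, Bold=-4.1, AllIn=-3.7, Max=-4.8
Best worst-case = 1.7 → Balanced.

laplace → Balanced; maximin → Balanced (agree)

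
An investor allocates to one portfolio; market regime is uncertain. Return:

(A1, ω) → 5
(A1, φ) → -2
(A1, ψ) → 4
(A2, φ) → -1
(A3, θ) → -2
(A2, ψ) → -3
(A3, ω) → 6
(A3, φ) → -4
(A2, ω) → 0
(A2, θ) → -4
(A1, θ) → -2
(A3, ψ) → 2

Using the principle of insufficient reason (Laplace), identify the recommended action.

Row averages: A1=1.25, A2=-2, A3=0.5
Highest average = 1.25 → A1.

A1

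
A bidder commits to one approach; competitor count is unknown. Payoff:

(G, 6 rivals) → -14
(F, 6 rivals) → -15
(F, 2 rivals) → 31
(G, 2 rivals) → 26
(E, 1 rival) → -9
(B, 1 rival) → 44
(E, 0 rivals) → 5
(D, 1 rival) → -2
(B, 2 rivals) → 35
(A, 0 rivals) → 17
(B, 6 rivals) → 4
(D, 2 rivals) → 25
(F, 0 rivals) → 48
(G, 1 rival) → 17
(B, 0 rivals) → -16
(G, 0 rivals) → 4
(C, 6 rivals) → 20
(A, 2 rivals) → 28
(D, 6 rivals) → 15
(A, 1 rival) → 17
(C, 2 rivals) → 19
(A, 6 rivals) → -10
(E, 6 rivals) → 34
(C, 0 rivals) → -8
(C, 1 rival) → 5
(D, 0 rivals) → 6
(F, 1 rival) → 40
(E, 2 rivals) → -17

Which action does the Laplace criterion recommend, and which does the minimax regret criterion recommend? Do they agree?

Row averages: A=13, B=16.75, C=9, D=11, E=3.25, F=26, G=8.25
Highest average = 26 → F.
Column bests: 0 rivals=48, 1 rival=44, 2 rivals=35, 6 rivals=34.
A regrets: 31, 27, 7, 44 → max 44
B regrets: 64, 0, 0, 30 → max 64
C regrets: 56, 39, 16, 14 → max 56
D regrets: 42, 46, 10, 19 → max 46
E regrets: 43, 53, 52, 0 → max 53
F regrets: 0, 4, 4, 49 → max 49
G regrets: 44, 27, 9, 48 → max 48
Smallest max regret = 44 → A.

laplace → F; minimax regret → A (disagree)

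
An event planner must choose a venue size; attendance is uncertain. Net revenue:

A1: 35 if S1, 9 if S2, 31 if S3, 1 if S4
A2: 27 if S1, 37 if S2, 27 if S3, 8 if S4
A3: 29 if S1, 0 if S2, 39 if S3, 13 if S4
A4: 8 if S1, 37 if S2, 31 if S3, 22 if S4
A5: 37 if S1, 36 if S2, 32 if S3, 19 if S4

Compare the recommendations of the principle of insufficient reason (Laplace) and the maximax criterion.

laplace → A5; maximax → A3 (disagree)

Row averages: A1=19, A2=24.75, A3=20.25, A4=24.5, A5=31
Highest average = 31 → A5.
Row maxima: A1=35, A2=37, A3=39, A4=37, A5=37
Best best-case = 39 → A3.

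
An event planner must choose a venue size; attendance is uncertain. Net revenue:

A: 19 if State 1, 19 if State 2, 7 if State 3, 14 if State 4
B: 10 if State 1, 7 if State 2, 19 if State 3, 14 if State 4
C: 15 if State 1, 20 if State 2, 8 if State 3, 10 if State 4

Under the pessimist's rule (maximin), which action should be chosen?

Row minima: A=7, B=7, C=8
Best worst-case = 8 → C.

C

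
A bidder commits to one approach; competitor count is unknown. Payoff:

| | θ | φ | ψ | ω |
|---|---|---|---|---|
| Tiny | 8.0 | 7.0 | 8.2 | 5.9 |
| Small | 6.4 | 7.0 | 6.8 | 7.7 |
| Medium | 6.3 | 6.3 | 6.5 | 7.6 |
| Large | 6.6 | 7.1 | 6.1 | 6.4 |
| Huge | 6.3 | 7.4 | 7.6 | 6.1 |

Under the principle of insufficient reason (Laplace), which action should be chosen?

Tiny

Row averages: Tiny=7.275, Small=6.975, Medium=6.675, Large=6.55, Huge=6.85
Highest average = 7.275 → Tiny.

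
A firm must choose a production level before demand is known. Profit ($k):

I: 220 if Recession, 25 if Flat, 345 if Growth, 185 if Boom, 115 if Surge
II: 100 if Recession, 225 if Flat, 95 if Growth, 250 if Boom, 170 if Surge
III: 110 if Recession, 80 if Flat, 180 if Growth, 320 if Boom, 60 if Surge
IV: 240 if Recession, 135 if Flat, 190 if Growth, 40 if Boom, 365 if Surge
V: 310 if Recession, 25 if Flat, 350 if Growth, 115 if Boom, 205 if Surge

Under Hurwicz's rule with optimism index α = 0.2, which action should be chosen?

II

I: 0.2·345 + 0.8·25 = 89
II: 0.2·250 + 0.8·95 = 126
III: 0.2·320 + 0.8·60 = 112
IV: 0.2·365 + 0.8·40 = 105
V: 0.2·350 + 0.8·25 = 90
Highest Hurwicz score = 126 → II.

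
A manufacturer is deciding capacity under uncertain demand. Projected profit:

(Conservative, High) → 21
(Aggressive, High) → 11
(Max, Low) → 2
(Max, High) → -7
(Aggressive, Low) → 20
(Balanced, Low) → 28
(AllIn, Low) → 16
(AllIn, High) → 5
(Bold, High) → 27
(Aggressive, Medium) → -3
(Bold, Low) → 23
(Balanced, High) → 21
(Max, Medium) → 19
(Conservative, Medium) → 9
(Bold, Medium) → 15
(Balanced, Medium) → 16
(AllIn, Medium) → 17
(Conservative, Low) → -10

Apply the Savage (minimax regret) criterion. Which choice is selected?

Bold

Column bests: Low=28, Medium=19, High=27.
Conservative regrets: 38, 10, 6 → max 38
Balanced regrets: 0, 3, 6 → max 6
Aggressive regrets: 8, 22, 16 → max 22
Bold regrets: 5, 4, 0 → max 5
AllIn regrets: 12, 2, 22 → max 22
Max regrets: 26, 0, 34 → max 34
Smallest max regret = 5 → Bold.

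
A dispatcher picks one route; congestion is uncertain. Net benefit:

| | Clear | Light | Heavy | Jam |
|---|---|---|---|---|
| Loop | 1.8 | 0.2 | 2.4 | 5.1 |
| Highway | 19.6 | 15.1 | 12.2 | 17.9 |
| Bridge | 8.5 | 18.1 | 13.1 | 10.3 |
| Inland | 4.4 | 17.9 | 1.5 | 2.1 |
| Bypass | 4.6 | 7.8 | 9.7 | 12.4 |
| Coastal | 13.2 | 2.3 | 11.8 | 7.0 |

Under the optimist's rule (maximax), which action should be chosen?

Row maxima: Loop=5.1, Highway=19.6, Bridge=18.1, Inland=17.9, Bypass=12.4, Coastal=13.2
Best best-case = 19.6 → Highway.

Highway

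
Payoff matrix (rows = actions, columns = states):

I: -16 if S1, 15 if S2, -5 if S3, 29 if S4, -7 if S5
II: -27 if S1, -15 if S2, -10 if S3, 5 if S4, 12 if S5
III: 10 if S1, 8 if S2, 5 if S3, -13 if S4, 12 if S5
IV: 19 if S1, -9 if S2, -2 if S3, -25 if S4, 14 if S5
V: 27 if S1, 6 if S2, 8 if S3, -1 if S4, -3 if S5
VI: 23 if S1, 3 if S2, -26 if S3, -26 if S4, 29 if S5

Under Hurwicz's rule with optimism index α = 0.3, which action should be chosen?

V

I: 0.3·29 + 0.7·(-16) = -2.5
II: 0.3·12 + 0.7·(-27) = -15.3
III: 0.3·12 + 0.7·(-13) = -5.5
IV: 0.3·19 + 0.7·(-25) = -11.8
V: 0.3·27 + 0.7·(-3) = 6
VI: 0.3·29 + 0.7·(-26) = -9.5
Highest Hurwicz score = 6 → V.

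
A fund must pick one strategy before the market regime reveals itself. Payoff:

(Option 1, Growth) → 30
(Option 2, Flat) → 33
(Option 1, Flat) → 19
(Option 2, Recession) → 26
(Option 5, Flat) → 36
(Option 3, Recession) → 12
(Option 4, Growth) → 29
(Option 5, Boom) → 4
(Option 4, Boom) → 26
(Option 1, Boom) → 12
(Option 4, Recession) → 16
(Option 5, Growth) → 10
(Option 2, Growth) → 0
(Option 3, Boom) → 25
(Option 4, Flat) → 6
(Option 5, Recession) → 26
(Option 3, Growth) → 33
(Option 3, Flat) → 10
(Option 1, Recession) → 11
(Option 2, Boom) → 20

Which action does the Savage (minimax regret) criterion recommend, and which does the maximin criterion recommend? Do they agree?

minimax regret → Option 1; maximin → Option 1 (agree)

Column bests: Recession=26, Flat=36, Growth=33, Boom=26.
Option 1 regrets: 15, 17, 3, 14 → max 17
Option 2 regrets: 0, 3, 33, 6 → max 33
Option 3 regrets: 14, 26, 0, 1 → max 26
Option 4 regrets: 10, 30, 4, 0 → max 30
Option 5 regrets: 0, 0, 23, 22 → max 23
Smallest max regret = 17 → Option 1.
Row minima: Option 1=11, Option 2=0, Option 3=10, Option 4=6, Option 5=4
Best worst-case = 11 → Option 1.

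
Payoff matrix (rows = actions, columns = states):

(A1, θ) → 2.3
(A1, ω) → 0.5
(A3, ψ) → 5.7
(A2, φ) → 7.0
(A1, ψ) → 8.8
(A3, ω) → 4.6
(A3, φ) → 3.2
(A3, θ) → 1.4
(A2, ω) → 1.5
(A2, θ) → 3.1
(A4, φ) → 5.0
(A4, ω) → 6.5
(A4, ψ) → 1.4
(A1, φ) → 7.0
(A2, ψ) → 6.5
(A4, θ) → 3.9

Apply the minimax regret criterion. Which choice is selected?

A3

Column bests: θ=3.9, φ=7.0, ψ=8.8, ω=6.5.
A1 regrets: 1.6, 0.0, 0.0, 6.0 → max 6.0
A2 regrets: 0.8, 0.0, 2.3, 5.0 → max 5.0
A3 regrets: 2.5, 3.8, 3.1, 1.9 → max 3.8
A4 regrets: 0.0, 2.0, 7.4, 0.0 → max 7.4
Smallest max regret = 3.8 → A3.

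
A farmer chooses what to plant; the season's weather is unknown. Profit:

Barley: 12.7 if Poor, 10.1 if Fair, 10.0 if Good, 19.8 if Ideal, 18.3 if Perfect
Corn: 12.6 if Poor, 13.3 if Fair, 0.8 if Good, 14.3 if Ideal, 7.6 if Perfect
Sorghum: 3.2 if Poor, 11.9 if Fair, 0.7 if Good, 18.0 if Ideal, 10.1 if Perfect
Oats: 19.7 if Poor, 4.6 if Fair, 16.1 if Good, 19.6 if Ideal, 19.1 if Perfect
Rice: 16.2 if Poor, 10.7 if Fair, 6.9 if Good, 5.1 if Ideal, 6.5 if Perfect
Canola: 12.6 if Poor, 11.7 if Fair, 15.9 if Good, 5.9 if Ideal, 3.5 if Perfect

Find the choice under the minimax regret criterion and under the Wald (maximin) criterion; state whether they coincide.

minimax regret → Barley; maximin → Barley (agree)

Column bests: Poor=19.7, Fair=13.3, Good=16.1, Ideal=19.8, Perfect=19.1.
Barley regrets: 7.0, 3.2, 6.1, 0.0, 0.8 → max 7.0
Corn regrets: 7.1, 0.0, 15.3, 5.5, 11.5 → max 15.3
Sorghum regrets: 16.5, 1.4, 15.4, 1.8, 9.0 → max 16.5
Oats regrets: 0.0, 8.7, 0.0, 0.2, 0.0 → max 8.7
Rice regrets: 3.5, 2.6, 9.2, 14.7, 12.6 → max 14.7
Canola regrets: 7.1, 1.6, 0.2, 13.9, 15.6 → max 15.6
Smallest max regret = 7.0 → Barley.
Row minima: Barley=10.0, Corn=0.8, Sorghum=0.7, Oats=4.6, Rice=5.1, Canola=3.5
Best worst-case = 10.0 → Barley.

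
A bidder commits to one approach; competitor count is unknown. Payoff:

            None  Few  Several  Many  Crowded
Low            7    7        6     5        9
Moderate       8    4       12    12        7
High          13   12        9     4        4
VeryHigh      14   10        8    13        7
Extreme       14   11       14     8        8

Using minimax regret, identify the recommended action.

Extreme

Column bests: None=14, Few=12, Several=14, Many=13, Crowded=9.
Low regrets: 7, 5, 8, 8, 0 → max 8
Moderate regrets: 6, 8, 2, 1, 2 → max 8
High regrets: 1, 0, 5, 9, 5 → max 9
VeryHigh regrets: 0, 2, 6, 0, 2 → max 6
Extreme regrets: 0, 1, 0, 5, 1 → max 5
Smallest max regret = 5 → Extreme.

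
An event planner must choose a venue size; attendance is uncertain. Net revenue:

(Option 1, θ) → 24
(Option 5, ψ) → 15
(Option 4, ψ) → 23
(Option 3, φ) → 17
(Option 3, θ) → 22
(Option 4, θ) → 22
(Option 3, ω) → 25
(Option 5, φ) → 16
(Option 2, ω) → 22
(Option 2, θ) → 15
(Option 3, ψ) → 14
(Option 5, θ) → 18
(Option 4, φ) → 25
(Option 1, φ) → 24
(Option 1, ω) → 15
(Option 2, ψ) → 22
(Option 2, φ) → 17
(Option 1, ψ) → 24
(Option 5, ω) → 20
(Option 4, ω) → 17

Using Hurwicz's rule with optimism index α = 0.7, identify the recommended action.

Option 4

Option 1: 0.7·24 + 0.3·15 = 21.3
Option 2: 0.7·22 + 0.3·15 = 19.9
Option 3: 0.7·25 + 0.3·14 = 21.7
Option 4: 0.7·25 + 0.3·17 = 22.6
Option 5: 0.7·20 + 0.3·15 = 18.5
Highest Hurwicz score = 22.6 → Option 4.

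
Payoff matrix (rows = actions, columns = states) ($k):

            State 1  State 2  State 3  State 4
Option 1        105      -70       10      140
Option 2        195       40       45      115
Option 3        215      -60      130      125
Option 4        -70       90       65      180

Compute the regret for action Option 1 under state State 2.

160

Best payoff under State 2 is 90.
Regret = 90 − (-70) = 160.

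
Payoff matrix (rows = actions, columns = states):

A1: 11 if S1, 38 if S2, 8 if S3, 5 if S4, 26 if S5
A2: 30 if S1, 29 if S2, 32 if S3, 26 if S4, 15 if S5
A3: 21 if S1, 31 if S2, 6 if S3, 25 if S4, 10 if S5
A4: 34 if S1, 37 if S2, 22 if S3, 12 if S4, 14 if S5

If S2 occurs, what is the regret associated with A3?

7

Best payoff under S2 is 38.
Regret = 38 − 31 = 7.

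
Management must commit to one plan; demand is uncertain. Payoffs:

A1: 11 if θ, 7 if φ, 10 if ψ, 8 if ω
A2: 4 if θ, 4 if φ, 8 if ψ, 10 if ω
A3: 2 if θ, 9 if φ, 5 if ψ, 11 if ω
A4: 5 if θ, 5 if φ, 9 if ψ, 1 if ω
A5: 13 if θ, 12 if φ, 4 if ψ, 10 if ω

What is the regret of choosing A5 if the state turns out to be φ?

Best payoff under φ is 12.
Regret = 12 − 12 = 0.

0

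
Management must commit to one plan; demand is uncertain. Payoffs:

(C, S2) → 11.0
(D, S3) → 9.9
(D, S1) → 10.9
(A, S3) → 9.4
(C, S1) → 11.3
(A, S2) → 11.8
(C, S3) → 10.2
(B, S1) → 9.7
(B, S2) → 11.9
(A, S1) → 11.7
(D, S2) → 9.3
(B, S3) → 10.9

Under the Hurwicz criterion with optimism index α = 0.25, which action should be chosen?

C

A: 0.25·11.8 + 0.75·9.4 = 10
B: 0.25·11.9 + 0.75·9.7 = 10.25
C: 0.25·11.3 + 0.75·10.2 = 10.475
D: 0.25·10.9 + 0.75·9.3 = 9.7
Highest Hurwicz score = 10.475 → C.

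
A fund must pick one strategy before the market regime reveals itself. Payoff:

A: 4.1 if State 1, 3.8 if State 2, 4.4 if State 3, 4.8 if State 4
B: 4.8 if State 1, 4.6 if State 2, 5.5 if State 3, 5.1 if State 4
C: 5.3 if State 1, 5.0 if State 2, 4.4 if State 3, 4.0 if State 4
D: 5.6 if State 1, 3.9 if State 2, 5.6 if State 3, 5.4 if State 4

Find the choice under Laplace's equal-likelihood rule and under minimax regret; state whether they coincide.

Row averages: A=4.275, B=5, C=4.675, D=5.125
Highest average = 5.125 → D.
Column bests: State 1=5.6, State 2=5.0, State 3=5.6, State 4=5.4.
A regrets: 1.5, 1.2, 1.2, 0.6 → max 1.5
B regrets: 0.8, 0.4, 0.1, 0.3 → max 0.8
C regrets: 0.3, 0.0, 1.2, 1.4 → max 1.4
D regrets: 0.0, 1.1, 0.0, 0.0 → max 1.1
Smallest max regret = 0.8 → B.

laplace → D; minimax regret → B (disagree)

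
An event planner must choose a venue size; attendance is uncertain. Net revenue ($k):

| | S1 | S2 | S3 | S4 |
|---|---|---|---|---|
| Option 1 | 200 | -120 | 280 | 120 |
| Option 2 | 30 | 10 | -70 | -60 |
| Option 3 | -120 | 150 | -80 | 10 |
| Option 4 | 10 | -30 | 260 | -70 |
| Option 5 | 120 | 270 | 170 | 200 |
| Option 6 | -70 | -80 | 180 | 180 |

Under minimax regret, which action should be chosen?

Column bests: S1=200, S2=270, S3=280, S4=200.
Option 1 regrets: 0, 390, 0, 80 → max 390
Option 2 regrets: 170, 260, 350, 260 → max 350
Option 3 regrets: 320, 120, 360, 190 → max 360
Option 4 regrets: 190, 300, 20, 270 → max 300
Option 5 regrets: 80, 0, 110, 0 → max 110
Option 6 regrets: 270, 350, 100, 20 → max 350
Smallest max regret = 110 → Option 5.

Option 5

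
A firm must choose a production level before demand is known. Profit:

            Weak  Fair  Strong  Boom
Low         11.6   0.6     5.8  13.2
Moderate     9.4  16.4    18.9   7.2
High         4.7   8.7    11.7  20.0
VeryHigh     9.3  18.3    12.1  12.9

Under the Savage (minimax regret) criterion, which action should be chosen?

Column bests: Weak=11.6, Fair=18.3, Strong=18.9, Boom=20.0.
Low regrets: 0.0, 17.7, 13.1, 6.8 → max 17.7
Moderate regrets: 2.2, 1.9, 0.0, 12.8 → max 12.8
High regrets: 6.9, 9.6, 7.2, 0.0 → max 9.6
VeryHigh regrets: 2.3, 0.0, 6.8, 7.1 → max 7.1
Smallest max regret = 7.1 → VeryHigh.

VeryHigh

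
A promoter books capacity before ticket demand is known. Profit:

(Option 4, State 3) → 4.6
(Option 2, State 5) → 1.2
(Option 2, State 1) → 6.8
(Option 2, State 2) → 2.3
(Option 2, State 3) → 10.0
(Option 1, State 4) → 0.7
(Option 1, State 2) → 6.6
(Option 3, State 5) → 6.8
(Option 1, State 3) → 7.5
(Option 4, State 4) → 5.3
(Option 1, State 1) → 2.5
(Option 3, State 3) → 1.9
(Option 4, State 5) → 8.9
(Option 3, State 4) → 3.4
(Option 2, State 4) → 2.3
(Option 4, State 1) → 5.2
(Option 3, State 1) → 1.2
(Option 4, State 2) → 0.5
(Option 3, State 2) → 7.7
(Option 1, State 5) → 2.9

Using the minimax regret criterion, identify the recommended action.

Option 1

Column bests: State 1=6.8, State 2=7.7, State 3=10.0, State 4=5.3, State 5=8.9.
Option 1 regrets: 4.3, 1.1, 2.5, 4.6, 6.0 → max 6.0
Option 2 regrets: 0.0, 5.4, 0.0, 3.0, 7.7 → max 7.7
Option 3 regrets: 5.6, 0.0, 8.1, 1.9, 2.1 → max 8.1
Option 4 regrets: 1.6, 7.2, 5.4, 0.0, 0.0 → max 7.2
Smallest max regret = 6.0 → Option 1.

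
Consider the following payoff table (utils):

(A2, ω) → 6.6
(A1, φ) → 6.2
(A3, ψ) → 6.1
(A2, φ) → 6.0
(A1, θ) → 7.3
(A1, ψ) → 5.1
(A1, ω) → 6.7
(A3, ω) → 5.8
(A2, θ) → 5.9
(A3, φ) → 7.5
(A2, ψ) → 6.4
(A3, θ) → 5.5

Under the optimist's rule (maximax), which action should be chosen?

A3

Row maxima: A1=7.3, A2=6.6, A3=7.5
Best best-case = 7.5 → A3.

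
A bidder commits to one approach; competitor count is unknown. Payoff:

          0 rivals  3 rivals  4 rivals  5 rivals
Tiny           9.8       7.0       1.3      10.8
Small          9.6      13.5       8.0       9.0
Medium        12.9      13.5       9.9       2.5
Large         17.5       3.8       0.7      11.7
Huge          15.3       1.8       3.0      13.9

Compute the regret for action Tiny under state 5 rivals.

Best payoff under 5 rivals is 13.9.
Regret = 13.9 − 10.8 = 3.1.

3.1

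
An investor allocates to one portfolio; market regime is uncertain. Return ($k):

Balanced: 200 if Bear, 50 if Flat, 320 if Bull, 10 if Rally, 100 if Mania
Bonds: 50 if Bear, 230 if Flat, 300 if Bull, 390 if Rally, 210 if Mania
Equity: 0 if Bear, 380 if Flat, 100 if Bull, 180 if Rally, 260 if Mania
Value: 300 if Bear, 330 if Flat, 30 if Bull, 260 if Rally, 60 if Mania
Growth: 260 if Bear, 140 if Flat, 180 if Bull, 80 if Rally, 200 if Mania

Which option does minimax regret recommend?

Column bests: Bear=300, Flat=380, Bull=320, Rally=390, Mania=260.
Balanced regrets: 100, 330, 0, 380, 160 → max 380
Bonds regrets: 250, 150, 20, 0, 50 → max 250
Equity regrets: 300, 0, 220, 210, 0 → max 300
Value regrets: 0, 50, 290, 130, 200 → max 290
Growth regrets: 40, 240, 140, 310, 60 → max 310
Smallest max regret = 250 → Bonds.

Bonds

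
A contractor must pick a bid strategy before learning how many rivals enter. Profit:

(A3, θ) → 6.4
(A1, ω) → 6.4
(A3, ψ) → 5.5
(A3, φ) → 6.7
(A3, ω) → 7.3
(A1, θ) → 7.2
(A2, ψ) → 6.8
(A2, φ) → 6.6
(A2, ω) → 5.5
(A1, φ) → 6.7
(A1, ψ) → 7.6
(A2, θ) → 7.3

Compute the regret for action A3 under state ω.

Best payoff under ω is 7.3.
Regret = 7.3 − 7.3 = 0.0.

0.0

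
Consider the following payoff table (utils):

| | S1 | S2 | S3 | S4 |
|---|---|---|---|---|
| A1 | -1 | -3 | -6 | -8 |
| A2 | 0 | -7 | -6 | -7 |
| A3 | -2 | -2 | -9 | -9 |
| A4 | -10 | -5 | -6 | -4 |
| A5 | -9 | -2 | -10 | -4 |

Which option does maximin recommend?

Row minima: A1=-8, A2=-7, A3=-9, A4=-10, A5=-10
Best worst-case = -7 → A2.

A2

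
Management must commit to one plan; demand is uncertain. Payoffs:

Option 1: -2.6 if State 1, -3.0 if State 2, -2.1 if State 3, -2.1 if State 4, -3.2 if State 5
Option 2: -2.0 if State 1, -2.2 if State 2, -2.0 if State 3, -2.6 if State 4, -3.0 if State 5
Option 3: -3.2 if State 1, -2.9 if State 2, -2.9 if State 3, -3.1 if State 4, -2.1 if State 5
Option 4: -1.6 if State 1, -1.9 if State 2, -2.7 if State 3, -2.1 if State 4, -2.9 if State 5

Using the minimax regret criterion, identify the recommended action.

Column bests: State 1=-1.6, State 2=-1.9, State 3=-2.0, State 4=-2.1, State 5=-2.1.
Option 1 regrets: 1.0, 1.1, 0.1, 0.0, 1.1 → max 1.1
Option 2 regrets: 0.4, 0.3, 0.0, 0.5, 0.9 → max 0.9
Option 3 regrets: 1.6, 1.0, 0.9, 1.0, 0.0 → max 1.6
Option 4 regrets: 0.0, 0.0, 0.7, 0.0, 0.8 → max 0.8
Smallest max regret = 0.8 → Option 4.

Option 4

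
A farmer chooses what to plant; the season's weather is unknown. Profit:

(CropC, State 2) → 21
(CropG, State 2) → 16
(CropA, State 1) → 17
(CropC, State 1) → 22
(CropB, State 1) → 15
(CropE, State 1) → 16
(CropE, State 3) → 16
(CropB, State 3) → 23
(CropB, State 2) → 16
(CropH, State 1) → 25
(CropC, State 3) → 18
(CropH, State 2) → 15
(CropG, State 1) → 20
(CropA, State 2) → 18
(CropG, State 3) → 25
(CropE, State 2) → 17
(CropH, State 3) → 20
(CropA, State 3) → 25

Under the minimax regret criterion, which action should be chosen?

Column bests: State 1=25, State 2=21, State 3=25.
CropC regrets: 3, 0, 7 → max 7
CropH regrets: 0, 6, 5 → max 6
CropG regrets: 5, 5, 0 → max 5
CropE regrets: 9, 4, 9 → max 9
CropA regrets: 8, 3, 0 → max 8
CropB regrets: 10, 5, 2 → max 10
Smallest max regret = 5 → CropG.

CropG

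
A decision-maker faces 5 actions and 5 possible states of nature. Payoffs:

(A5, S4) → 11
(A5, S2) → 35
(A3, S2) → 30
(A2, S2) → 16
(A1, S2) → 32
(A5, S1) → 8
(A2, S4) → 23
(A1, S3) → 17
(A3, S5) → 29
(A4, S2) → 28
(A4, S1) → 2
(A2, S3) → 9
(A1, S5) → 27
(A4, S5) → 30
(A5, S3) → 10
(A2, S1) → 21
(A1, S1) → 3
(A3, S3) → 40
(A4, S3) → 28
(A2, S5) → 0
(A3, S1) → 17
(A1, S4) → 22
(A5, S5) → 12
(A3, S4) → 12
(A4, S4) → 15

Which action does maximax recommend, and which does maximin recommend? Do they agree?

Row maxima: A1=32, A2=23, A3=40, A4=30, A5=35
Best best-case = 40 → A3.
Row minima: A1=3, A2=0, A3=12, A4=2, A5=8
Best worst-case = 12 → A3.

maximax → A3; maximin → A3 (agree)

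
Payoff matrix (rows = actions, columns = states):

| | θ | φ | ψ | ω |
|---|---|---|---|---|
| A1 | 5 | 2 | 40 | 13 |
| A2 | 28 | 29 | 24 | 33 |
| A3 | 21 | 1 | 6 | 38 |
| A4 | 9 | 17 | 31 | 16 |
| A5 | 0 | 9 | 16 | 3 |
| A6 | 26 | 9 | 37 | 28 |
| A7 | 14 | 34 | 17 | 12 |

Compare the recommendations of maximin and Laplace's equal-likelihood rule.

maximin → A2; laplace → A2 (agree)

Row minima: A1=2, A2=24, A3=1, A4=9, A5=0, A6=9, A7=12
Best worst-case = 24 → A2.
Row averages: A1=15, A2=28.5, A3=16.5, A4=18.25, A5=7, A6=25, A7=19.25
Highest average = 28.5 → A2.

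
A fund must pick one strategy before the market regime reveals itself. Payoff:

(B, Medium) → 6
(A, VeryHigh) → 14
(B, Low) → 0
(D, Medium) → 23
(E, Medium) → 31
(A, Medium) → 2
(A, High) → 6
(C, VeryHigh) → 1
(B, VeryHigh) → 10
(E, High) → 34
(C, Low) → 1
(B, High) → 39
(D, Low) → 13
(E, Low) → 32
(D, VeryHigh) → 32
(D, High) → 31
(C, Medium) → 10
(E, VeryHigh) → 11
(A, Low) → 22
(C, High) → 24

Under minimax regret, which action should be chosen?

D

Column bests: Low=32, Medium=31, High=39, VeryHigh=32.
A regrets: 10, 29, 33, 18 → max 33
B regrets: 32, 25, 0, 22 → max 32
C regrets: 31, 21, 15, 31 → max 31
D regrets: 19, 8, 8, 0 → max 19
E regrets: 0, 0, 5, 21 → max 21
Smallest max regret = 19 → D.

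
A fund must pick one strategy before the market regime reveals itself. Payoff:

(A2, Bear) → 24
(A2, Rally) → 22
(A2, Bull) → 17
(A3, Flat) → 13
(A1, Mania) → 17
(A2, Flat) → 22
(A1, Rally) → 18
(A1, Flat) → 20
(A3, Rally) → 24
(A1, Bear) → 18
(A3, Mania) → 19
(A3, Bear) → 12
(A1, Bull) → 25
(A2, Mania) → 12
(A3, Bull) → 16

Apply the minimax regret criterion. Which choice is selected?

A1

Column bests: Bear=24, Flat=22, Bull=25, Rally=24, Mania=19.
A1 regrets: 6, 2, 0, 6, 2 → max 6
A2 regrets: 0, 0, 8, 2, 7 → max 8
A3 regrets: 12, 9, 9, 0, 0 → max 12
Smallest max regret = 6 → A1.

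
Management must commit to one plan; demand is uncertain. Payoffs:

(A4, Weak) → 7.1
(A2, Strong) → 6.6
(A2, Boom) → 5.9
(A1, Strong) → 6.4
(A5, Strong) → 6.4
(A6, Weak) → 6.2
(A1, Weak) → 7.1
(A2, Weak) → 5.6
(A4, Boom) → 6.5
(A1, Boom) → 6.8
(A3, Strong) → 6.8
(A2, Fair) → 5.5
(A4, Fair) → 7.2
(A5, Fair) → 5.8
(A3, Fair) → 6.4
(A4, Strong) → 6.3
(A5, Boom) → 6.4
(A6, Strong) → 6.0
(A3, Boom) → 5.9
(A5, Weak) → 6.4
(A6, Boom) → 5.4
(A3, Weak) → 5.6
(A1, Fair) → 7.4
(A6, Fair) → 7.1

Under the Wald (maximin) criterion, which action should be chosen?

A1

Row minima: A1=6.4, A2=5.5, A3=5.6, A4=6.3, A5=5.8, A6=5.4
Best worst-case = 6.4 → A1.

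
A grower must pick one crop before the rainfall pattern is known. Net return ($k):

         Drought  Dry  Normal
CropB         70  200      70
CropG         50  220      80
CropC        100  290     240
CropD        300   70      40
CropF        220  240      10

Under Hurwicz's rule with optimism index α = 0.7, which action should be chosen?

CropC

CropB: 0.7·200 + 0.3·70 = 161
CropG: 0.7·220 + 0.3·50 = 169
CropC: 0.7·290 + 0.3·100 = 233
CropD: 0.7·300 + 0.3·40 = 222
CropF: 0.7·240 + 0.3·10 = 171
Highest Hurwicz score = 233 → CropC.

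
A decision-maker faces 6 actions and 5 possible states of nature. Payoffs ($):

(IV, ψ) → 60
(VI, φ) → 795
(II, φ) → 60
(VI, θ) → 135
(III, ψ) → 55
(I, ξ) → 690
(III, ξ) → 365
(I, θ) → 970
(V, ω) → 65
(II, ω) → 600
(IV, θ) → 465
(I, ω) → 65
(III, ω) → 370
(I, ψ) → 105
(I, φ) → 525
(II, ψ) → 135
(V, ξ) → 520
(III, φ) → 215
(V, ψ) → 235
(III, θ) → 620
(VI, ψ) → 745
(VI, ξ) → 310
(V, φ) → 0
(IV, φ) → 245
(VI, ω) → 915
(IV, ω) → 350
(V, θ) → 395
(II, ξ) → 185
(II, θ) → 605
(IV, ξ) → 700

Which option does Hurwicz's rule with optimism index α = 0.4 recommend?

VI

I: 0.4·970 + 0.6·65 = 427
II: 0.4·605 + 0.6·60 = 278
III: 0.4·620 + 0.6·55 = 281
IV: 0.4·700 + 0.6·60 = 316
V: 0.4·520 + 0.6·0 = 208
VI: 0.4·915 + 0.6·135 = 447
Highest Hurwicz score = 447 → VI.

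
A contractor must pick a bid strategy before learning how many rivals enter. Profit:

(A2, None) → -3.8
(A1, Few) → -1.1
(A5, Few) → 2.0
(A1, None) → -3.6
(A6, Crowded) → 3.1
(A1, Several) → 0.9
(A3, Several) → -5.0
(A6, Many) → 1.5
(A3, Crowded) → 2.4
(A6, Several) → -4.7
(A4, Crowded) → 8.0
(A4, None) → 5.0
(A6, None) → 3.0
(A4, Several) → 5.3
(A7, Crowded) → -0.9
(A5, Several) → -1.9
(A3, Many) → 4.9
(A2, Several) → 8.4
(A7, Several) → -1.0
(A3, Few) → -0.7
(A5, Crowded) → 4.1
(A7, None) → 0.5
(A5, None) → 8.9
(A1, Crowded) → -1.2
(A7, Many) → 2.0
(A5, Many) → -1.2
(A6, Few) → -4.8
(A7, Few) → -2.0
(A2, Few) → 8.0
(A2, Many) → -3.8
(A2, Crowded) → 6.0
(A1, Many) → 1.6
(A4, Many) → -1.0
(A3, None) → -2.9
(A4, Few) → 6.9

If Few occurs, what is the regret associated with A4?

Best payoff under Few is 8.0.
Regret = 8.0 − 6.9 = 1.1.

1.1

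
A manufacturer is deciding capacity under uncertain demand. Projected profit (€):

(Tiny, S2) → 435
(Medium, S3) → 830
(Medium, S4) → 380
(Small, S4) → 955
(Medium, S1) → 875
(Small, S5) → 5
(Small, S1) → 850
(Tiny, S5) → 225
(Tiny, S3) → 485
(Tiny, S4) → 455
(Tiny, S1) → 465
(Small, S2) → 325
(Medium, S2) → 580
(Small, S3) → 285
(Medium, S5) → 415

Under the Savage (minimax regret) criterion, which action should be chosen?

Column bests: S1=875, S2=580, S3=830, S4=955, S5=415.
Tiny regrets: 410, 145, 345, 500, 190 → max 500
Small regrets: 25, 255, 545, 0, 410 → max 545
Medium regrets: 0, 0, 0, 575, 0 → max 575
Smallest max regret = 500 → Tiny.

Tiny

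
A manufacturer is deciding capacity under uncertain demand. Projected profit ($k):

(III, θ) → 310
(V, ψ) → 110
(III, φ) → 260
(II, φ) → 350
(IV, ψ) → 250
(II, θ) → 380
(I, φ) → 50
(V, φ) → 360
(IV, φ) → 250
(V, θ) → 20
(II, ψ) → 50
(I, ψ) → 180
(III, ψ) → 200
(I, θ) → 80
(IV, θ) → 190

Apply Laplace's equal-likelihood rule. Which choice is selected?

Row averages: I=310/3, II=260, III=770/3, IV=230, V=490/3
Highest average = 260 → II.

II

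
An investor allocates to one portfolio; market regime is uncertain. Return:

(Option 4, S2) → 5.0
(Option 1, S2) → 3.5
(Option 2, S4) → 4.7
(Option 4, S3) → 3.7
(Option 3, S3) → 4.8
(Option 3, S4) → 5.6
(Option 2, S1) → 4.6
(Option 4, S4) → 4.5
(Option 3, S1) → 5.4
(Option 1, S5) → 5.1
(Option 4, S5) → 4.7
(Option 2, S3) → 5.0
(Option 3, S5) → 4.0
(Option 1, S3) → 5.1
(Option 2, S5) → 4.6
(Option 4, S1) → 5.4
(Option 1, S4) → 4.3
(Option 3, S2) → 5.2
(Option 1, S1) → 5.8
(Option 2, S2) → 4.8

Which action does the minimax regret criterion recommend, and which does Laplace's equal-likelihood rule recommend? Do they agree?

Column bests: S1=5.8, S2=5.2, S3=5.1, S4=5.6, S5=5.1.
Option 1 regrets: 0.0, 1.7, 0.0, 1.3, 0.0 → max 1.7
Option 2 regrets: 1.2, 0.4, 0.1, 0.9, 0.5 → max 1.2
Option 3 regrets: 0.4, 0.0, 0.3, 0.0, 1.1 → max 1.1
Option 4 regrets: 0.4, 0.2, 1.4, 1.1, 0.4 → max 1.4
Smallest max regret = 1.1 → Option 3.
Row averages: Option 1=4.76, Option 2=4.74, Option 3=5, Option 4=4.66
Highest average = 5 → Option 3.

minimax regret → Option 3; laplace → Option 3 (agree)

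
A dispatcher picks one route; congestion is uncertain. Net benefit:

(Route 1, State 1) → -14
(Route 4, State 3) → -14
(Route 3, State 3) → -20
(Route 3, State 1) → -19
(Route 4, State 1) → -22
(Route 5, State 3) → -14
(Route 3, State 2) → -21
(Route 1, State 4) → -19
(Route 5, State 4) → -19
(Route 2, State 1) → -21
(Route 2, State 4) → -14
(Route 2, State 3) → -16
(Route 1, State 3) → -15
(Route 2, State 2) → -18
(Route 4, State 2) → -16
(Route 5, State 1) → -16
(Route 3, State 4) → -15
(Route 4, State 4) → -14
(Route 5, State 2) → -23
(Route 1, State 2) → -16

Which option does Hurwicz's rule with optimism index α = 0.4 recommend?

Route 1: 0.4·(-14) + 0.6·(-19) = -17
Route 2: 0.4·(-14) + 0.6·(-21) = -18.2
Route 3: 0.4·(-15) + 0.6·(-21) = -18.6
Route 4: 0.4·(-14) + 0.6·(-22) = -18.8
Route 5: 0.4·(-14) + 0.6·(-23) = -19.4
Highest Hurwicz score = -17 → Route 1.

Route 1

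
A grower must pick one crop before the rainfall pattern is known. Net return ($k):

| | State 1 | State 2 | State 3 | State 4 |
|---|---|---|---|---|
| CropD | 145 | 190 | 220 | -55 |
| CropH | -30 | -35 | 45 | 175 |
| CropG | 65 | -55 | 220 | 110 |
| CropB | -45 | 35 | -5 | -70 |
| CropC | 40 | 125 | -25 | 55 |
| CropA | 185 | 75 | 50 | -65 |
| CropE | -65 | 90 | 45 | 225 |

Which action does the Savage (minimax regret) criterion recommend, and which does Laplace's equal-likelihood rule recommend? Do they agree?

minimax regret → CropH; laplace → CropD (disagree)

Column bests: State 1=185, State 2=190, State 3=220, State 4=225.
CropD regrets: 40, 0, 0, 280 → max 280
CropH regrets: 215, 225, 175, 50 → max 225
CropG regrets: 120, 245, 0, 115 → max 245
CropB regrets: 230, 155, 225, 295 → max 295
CropC regrets: 145, 65, 245, 170 → max 245
CropA regrets: 0, 115, 170, 290 → max 290
CropE regrets: 250, 100, 175, 0 → max 250
Smallest max regret = 225 → CropH.
Row averages: CropD=125, CropH=38.75, CropG=85, CropB=-21.25, CropC=48.75, CropA=61.25, CropE=73.75
Highest average = 125 → CropD.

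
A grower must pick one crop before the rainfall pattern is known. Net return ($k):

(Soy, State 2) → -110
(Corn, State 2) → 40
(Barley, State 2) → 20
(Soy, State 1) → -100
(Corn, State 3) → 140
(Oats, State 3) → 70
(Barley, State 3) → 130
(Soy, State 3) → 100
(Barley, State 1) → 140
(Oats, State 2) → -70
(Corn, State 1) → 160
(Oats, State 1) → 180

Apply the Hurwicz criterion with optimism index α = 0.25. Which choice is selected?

Corn

Barley: 0.25·140 + 0.75·20 = 50
Oats: 0.25·180 + 0.75·(-70) = -7.5
Corn: 0.25·160 + 0.75·40 = 70
Soy: 0.25·100 + 0.75·(-110) = -57.5
Highest Hurwicz score = 70 → Corn.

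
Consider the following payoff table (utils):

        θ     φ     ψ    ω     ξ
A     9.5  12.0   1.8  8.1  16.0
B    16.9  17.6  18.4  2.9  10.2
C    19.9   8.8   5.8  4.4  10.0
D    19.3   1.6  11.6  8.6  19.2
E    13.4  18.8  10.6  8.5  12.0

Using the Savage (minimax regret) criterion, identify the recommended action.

Column bests: θ=19.9, φ=18.8, ψ=18.4, ω=8.6, ξ=19.2.
A regrets: 10.4, 6.8, 16.6, 0.5, 3.2 → max 16.6
B regrets: 3.0, 1.2, 0.0, 5.7, 9.0 → max 9.0
C regrets: 0.0, 10.0, 12.6, 4.2, 9.2 → max 12.6
D regrets: 0.6, 17.2, 6.8, 0.0, 0.0 → max 17.2
E regrets: 6.5, 0.0, 7.8, 0.1, 7.2 → max 7.8
Smallest max regret = 7.8 → E.

E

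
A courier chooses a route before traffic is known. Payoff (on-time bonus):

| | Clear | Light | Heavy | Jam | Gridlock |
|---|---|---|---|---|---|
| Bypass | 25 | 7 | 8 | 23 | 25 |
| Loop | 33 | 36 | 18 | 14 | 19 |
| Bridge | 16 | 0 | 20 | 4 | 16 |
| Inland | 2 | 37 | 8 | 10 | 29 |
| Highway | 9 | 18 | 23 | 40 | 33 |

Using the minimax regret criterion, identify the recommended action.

Column bests: Clear=33, Light=37, Heavy=23, Jam=40, Gridlock=33.
Bypass regrets: 8, 30, 15, 17, 8 → max 30
Loop regrets: 0, 1, 5, 26, 14 → max 26
Bridge regrets: 17, 37, 3, 36, 17 → max 37
Inland regrets: 31, 0, 15, 30, 4 → max 31
Highway regrets: 24, 19, 0, 0, 0 → max 24
Smallest max regret = 24 → Highway.

Highway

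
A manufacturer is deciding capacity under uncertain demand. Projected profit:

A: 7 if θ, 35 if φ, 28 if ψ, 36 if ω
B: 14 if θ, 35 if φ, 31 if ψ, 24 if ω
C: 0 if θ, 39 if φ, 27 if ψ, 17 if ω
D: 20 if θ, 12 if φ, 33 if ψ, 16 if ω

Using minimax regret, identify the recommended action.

B

Column bests: θ=20, φ=39, ψ=33, ω=36.
A regrets: 13, 4, 5, 0 → max 13
B regrets: 6, 4, 2, 12 → max 12
C regrets: 20, 0, 6, 19 → max 20
D regrets: 0, 27, 0, 20 → max 27
Smallest max regret = 12 → B.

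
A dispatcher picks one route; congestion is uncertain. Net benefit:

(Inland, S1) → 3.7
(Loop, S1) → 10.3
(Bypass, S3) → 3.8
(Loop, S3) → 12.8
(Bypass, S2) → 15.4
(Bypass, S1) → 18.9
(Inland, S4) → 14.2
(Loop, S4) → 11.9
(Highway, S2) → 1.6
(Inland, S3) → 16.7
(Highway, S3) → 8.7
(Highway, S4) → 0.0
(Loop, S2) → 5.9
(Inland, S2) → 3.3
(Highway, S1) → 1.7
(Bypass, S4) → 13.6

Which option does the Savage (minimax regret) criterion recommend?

Column bests: S1=18.9, S2=15.4, S3=16.7, S4=14.2.
Loop regrets: 8.6, 9.5, 3.9, 2.3 → max 9.5
Bypass regrets: 0.0, 0.0, 12.9, 0.6 → max 12.9
Inland regrets: 15.2, 12.1, 0.0, 0.0 → max 15.2
Highway regrets: 17.2, 13.8, 8.0, 14.2 → max 17.2
Smallest max regret = 9.5 → Loop.

Loop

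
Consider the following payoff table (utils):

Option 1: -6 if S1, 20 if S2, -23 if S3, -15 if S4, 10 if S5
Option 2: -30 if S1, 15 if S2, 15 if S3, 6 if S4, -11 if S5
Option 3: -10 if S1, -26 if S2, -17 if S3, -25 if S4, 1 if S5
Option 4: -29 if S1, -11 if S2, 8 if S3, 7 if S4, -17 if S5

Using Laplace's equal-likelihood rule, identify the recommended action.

Row averages: Option 1=-2.8, Option 2=-1, Option 3=-15.4, Option 4=-8.4
Highest average = -1 → Option 2.

Option 2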